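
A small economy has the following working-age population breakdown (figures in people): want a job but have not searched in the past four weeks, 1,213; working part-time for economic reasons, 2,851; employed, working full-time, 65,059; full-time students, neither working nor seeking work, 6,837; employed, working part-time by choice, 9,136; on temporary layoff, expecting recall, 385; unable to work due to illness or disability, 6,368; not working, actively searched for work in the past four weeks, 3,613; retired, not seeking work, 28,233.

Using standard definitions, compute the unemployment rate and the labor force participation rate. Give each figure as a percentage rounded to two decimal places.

Employed = 2,851 + 65,059 + 9,136 = 77,046 (anyone who worked, including part-time for economic reasons, counts as employed).
Unemployed = 385 + 3,613 = 3,998 (jobless and actively searching, or on temporary layoff).
Labor force = 77,046 + 3,998 = 81,044.
Not in labor force = 1,213 + 6,837 + 6,368 + 28,233 = 42,651 (those not working and not actively searching are outside the labor force — including those who want a job but have given up searching).
Civilian working-age population = 81,044 + 42,651 = 123,695.
Unemployment rate = 3,998 / 81,044 = 4.93%.
Labor force participation rate = 81,044 / 123,695 = 65.52%.

Unemployment rate ≈ 4.93%; labor force participation rate ≈ 65.52%.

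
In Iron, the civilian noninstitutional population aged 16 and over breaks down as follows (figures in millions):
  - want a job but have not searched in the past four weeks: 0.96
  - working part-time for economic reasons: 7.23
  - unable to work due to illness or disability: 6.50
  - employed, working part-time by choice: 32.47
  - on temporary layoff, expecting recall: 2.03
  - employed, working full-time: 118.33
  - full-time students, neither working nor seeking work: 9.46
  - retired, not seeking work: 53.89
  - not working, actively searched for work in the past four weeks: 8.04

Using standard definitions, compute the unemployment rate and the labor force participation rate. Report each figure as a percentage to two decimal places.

Unemployment rate ≈ 5.99%; labor force participation rate ≈ 70.36%.

Employed = 7.23 + 32.47 + 118.33 = 158.03 million (anyone who worked, including part-time for economic reasons, counts as employed).
Unemployed = 2.03 + 8.04 = 10.07 million (jobless and actively searching, or on temporary layoff).
Labor force = 158.03 + 10.07 = 168.10 million.
Not in labor force = 0.96 + 6.50 + 9.46 + 53.89 = 70.81 million (those not working and not actively searching are outside the labor force — including those who want a job but have given up searching).
Civilian working-age population = 168.10 + 70.81 = 238.91 million.
Unemployment rate = 10.07 / 168.10 = 5.99%.
Labor force participation rate = 168.10 / 238.91 = 70.36%.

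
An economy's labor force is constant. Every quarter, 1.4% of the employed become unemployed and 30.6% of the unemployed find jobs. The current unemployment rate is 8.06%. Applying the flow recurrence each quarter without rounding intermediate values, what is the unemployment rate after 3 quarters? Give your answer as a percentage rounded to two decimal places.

Unemployment rate after three quarters ≈ 5.53%.

With a fixed labor force, u_{t+1} = u_t + s·(1−u_t) − f·u_t = u_t·(1−s−f) + s.
Here 1−s−f = 0.680 and s = 0.014.
u_1 = 0.080600 × 0.680 + 0.014 = 0.068808.
u_2 = 0.068808 × 0.680 + 0.014 = 0.060789.
u_3 = 0.060789 × 0.680 + 0.014 = 0.055337.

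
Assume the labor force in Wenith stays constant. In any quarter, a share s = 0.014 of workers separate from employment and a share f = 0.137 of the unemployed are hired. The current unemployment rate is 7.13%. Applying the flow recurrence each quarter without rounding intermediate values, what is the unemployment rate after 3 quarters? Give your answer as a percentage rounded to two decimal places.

With a fixed labor force, u_{t+1} = u_t + s·(1−u_t) − f·u_t = u_t·(1−s−f) + s.
Here 1−s−f = 0.849 and s = 0.014.
u_1 = 0.071300 × 0.849 + 0.014 = 0.074534.
u_2 = 0.074534 × 0.849 + 0.014 = 0.077279.
u_3 = 0.077279 × 0.849 + 0.014 = 0.079610.

Unemployment rate after three quarters ≈ 7.96%.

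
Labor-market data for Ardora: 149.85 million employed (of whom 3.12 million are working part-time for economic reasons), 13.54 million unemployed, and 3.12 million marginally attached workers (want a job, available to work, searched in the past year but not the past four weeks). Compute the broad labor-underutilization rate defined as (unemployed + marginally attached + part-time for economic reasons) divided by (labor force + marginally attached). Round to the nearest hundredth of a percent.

Broad underutilization rate ≈ 11.88%.

Labor force = 149.85 + 13.54 = 163.39 million.
Numerator = 13.54 + 3.12 + 3.12 = 19.78 million.
Denominator = 163.39 + 3.12 = 166.51 million.
Broad rate = 19.78 / 166.51 = 11.88%.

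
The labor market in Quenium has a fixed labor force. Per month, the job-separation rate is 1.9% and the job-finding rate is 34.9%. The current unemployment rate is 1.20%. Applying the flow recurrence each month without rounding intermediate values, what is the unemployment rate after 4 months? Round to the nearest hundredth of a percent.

With a fixed labor force, u_{t+1} = u_t + s·(1−u_t) − f·u_t = u_t·(1−s−f) + s.
Here 1−s−f = 0.632 and s = 0.019.
u_1 = 0.012000 × 0.632 + 0.019 = 0.026584.
u_2 = 0.026584 × 0.632 + 0.019 = 0.035801.
u_3 = 0.035801 × 0.632 + 0.019 = 0.041626.
u_4 = 0.041626 × 0.632 + 0.019 = 0.045308.

Unemployment rate after four months ≈ 4.53%.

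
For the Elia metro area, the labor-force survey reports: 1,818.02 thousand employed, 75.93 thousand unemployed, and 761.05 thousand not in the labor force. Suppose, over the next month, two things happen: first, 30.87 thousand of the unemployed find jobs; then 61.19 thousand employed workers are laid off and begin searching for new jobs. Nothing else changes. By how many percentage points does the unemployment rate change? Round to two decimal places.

Initially, labor force = 1,818.02 + 75.93 = 1,893.95 thousand, so u = 75.93/1,893.95 = 4.01%.
After the first change, unemployed falls and employed rises by 30.87; labor force unchanged → E = 1,848.89, U = 45.06, labor force = 1,893.95 thousand.
After the second change, employed falls and unemployed rises by 61.19; labor force unchanged → E = 1,787.70, U = 106.25, labor force = 1,893.95 thousand.
New unemployment rate = 106.25 / 1,893.95 = 5.61%.
Change = 5.61% − 4.01% = +1.60 percentage points.

The unemployment rate changes by +1.60 percentage points.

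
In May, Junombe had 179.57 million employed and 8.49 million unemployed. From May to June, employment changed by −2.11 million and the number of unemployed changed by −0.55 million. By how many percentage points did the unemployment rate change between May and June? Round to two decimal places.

The unemployment rate changed by −0.23 percentage points.

May: labor force = 179.57 + 8.49 = 188.06; u = 8.49/188.06 = 4.51%.
June: labor force = 177.46 + 7.94 = 185.40; u = 7.94/185.40 = 4.28%.
Change = 4.28% − 4.51% = −0.23 pp.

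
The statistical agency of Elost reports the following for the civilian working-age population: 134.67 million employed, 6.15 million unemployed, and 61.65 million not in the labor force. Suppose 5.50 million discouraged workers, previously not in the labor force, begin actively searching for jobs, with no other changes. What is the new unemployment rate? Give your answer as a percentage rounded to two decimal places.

New unemployment rate ≈ 7.96%.

Initially, labor force = 134.67 + 6.15 = 140.82 million, so u = 6.15/140.82 = 4.37%.
After the change, unemployed and labor force both rise by 5.50 → E = 134.67, U = 11.65, labor force = 146.32 million.
New unemployment rate = 11.65 / 146.32 = 7.96%.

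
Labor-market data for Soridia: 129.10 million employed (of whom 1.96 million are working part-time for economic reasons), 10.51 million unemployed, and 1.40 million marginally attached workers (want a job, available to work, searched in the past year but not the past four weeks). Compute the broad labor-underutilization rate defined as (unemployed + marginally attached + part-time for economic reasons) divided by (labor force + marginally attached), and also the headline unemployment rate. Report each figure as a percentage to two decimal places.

Broad underutilization rate ≈ 9.84%; headline unemployment rate ≈ 7.53%.

Labor force = 129.10 + 10.51 = 139.61 million.
Numerator = 10.51 + 1.40 + 1.96 = 13.87 million.
Denominator = 139.61 + 1.40 = 141.01 million.
Broad rate = 13.87 / 141.01 = 9.84%.
Headline unemployment rate = 10.51 / 139.61 = 7.53%.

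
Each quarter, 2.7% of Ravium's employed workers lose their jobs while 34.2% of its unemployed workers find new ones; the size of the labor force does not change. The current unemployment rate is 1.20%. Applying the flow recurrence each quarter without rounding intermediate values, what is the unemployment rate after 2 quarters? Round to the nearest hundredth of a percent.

Unemployment rate after two quarters ≈ 4.88%.

With a fixed labor force, u_{t+1} = u_t + s·(1−u_t) − f·u_t = u_t·(1−s−f) + s.
Here 1−s−f = 0.631 and s = 0.027.
u_1 = 0.012000 × 0.631 + 0.027 = 0.034572.
u_2 = 0.034572 × 0.631 + 0.027 = 0.048815.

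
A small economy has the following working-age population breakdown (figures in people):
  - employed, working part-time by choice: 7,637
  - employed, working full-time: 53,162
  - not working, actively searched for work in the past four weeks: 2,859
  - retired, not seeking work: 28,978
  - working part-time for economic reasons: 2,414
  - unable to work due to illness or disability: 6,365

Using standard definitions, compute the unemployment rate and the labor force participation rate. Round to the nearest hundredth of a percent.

Unemployment rate ≈ 4.33%; labor force participation rate ≈ 65.15%.

Employed = 7,637 + 53,162 + 2,414 = 63,213 (anyone who worked, including part-time for economic reasons, counts as employed).
Unemployed = 2,859.
Labor force = 63,213 + 2,859 = 66,072.
Not in labor force = 28,978 + 6,365 = 35,343 (those not working and not actively searching are outside the labor force).
Civilian working-age population = 66,072 + 35,343 = 101,415.
Unemployment rate = 2,859 / 66,072 = 4.33%.
Labor force participation rate = 66,072 / 101,415 = 65.15%.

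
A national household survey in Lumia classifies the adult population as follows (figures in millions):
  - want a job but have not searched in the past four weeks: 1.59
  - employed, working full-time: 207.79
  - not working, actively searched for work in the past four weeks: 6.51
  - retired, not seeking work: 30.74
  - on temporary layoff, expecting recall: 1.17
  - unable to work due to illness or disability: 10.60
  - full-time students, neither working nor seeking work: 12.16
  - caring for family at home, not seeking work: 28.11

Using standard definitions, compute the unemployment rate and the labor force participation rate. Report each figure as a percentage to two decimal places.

Employed = 207.79 million.
Unemployed = 6.51 + 1.17 = 7.68 million (jobless and actively searching, or on temporary layoff).
Labor force = 207.79 + 7.68 = 215.47 million.
Not in labor force = 1.59 + 30.74 + 10.60 + 12.16 + 28.11 = 83.20 million (those not working and not actively searching are outside the labor force — including those who want a job but have given up searching).
Civilian working-age population = 215.47 + 83.20 = 298.67 million.
Unemployment rate = 7.68 / 215.47 = 3.56%.
Labor force participation rate = 215.47 / 298.67 = 72.14%.

Unemployment rate ≈ 3.56%; labor force participation rate ≈ 72.14%.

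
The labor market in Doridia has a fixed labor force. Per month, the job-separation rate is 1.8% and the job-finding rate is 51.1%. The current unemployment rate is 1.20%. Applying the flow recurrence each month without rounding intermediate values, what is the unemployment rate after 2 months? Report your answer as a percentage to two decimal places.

With a fixed labor force, u_{t+1} = u_t + s·(1−u_t) − f·u_t = u_t·(1−s−f) + s.
Here 1−s−f = 0.471 and s = 0.018.
u_1 = 0.012000 × 0.471 + 0.018 = 0.023652.
u_2 = 0.023652 × 0.471 + 0.018 = 0.029140.

Unemployment rate after two months ≈ 2.91%.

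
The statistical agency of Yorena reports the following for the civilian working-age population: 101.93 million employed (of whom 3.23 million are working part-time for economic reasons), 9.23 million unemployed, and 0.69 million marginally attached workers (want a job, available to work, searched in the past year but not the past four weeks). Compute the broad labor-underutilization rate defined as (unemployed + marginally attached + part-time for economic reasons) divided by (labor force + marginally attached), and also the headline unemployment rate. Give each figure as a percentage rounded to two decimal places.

Labor force = 101.93 + 9.23 = 111.16 million.
Numerator = 9.23 + 0.69 + 3.23 = 13.15 million.
Denominator = 111.16 + 0.69 = 111.85 million.
Broad rate = 13.15 / 111.85 = 11.76%.
Headline unemployment rate = 9.23 / 111.16 = 8.30%.

Broad underutilization rate ≈ 11.76%; headline unemployment rate ≈ 8.30%.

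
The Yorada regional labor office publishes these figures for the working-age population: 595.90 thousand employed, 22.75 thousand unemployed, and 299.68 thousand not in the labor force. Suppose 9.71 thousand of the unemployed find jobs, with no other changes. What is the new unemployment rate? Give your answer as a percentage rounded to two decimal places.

New unemployment rate ≈ 2.11%.

Initially, labor force = 595.90 + 22.75 = 618.65 thousand, so u = 22.75/618.65 = 3.68%.
After the change, unemployed falls and employed rises by 9.71; labor force unchanged → E = 605.61, U = 13.04, labor force = 618.65 thousand.
New unemployment rate = 13.04 / 618.65 = 2.11%.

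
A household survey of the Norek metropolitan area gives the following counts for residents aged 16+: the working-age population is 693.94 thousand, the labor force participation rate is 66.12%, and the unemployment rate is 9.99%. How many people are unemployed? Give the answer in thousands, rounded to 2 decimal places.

About 45.84 thousand are unemployed.

Labor force = 0.6612 × 693.94 = 458.83 thousand.
Unemployed = 0.0999 × 458.83 ≈ 45.84 thousand.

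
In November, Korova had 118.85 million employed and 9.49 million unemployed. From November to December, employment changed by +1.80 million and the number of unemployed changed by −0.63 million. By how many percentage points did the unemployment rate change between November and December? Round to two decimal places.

The unemployment rate changed by −0.55 percentage points.

November: labor force = 118.85 + 9.49 = 128.34; u = 9.49/128.34 = 7.39%.
December: labor force = 120.65 + 8.86 = 129.51; u = 8.86/129.51 = 6.84%.
Change = 6.84% − 7.39% = −0.55 pp.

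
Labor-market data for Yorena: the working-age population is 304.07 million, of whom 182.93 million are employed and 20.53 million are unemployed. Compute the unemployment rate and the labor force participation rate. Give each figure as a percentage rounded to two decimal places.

Unemployment rate ≈ 10.09%; labor force participation rate ≈ 66.91%.

Labor force = employed + unemployed = 182.93 + 20.53 = 203.46 million.
Unemployment rate = 20.53 / 203.46 = 10.09%.
Labor force participation rate = 203.46 / 304.07 = 66.91%.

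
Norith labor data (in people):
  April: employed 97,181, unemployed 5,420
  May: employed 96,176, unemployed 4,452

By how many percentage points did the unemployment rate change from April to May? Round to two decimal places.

April: labor force = 97,181 + 5,420 = 102,601; u = 5,420/102,601 = 5.28%.
May: labor force = 96,176 + 4,452 = 100,628; u = 4,452/100,628 = 4.42%.
Change = 4.42% − 5.28% = −0.86 pp.

The unemployment rate changed by −0.86 percentage points.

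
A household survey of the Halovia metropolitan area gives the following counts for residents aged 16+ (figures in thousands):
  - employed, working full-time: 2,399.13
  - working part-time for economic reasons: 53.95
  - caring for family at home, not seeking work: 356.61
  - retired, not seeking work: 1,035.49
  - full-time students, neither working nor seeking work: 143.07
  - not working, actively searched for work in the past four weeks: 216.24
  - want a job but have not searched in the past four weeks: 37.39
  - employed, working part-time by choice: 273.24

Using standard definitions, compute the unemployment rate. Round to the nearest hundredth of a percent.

Unemployment rate ≈ 7.35%.

Employed = 2,399.13 + 53.95 + 273.24 = 2,726.32 thousand (anyone who worked, including part-time for economic reasons, counts as employed).
Unemployed = 216.24 thousand.
Labor force = 2,726.32 + 216.24 = 2,942.56 thousand.
Unemployment rate = 216.24 / 2,942.56 = 7.35%.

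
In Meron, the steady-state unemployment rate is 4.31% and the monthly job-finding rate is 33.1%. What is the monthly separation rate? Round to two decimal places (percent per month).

From u* = s/(s+f): s = u·f/(1−u).
s = 0.0431 × 33.1 / (1 − 0.0431) = 1.4266 / 0.9569 ≈ 1.49% per month.

Separation rate ≈ 1.49% per month.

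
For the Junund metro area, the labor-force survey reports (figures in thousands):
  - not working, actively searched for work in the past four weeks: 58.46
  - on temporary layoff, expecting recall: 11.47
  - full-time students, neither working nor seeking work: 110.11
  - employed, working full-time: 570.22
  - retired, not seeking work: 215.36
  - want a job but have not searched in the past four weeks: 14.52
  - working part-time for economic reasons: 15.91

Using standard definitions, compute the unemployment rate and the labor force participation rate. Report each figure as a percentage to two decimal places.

Employed = 570.22 + 15.91 = 586.13 thousand (anyone who worked, including part-time for economic reasons, counts as employed).
Unemployed = 58.46 + 11.47 = 69.93 thousand (jobless and actively searching, or on temporary layoff).
Labor force = 586.13 + 69.93 = 656.06 thousand.
Not in labor force = 110.11 + 215.36 + 14.52 = 339.99 thousand (those not working and not actively searching are outside the labor force — including those who want a job but have given up searching).
Civilian working-age population = 656.06 + 339.99 = 996.05 thousand.
Unemployment rate = 69.93 / 656.06 = 10.66%.
Labor force participation rate = 656.06 / 996.05 = 65.87%.

Unemployment rate ≈ 10.66%; labor force participation rate ≈ 65.87%.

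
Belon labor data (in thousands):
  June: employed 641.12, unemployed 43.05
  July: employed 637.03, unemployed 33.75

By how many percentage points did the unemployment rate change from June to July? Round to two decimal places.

June: labor force = 641.12 + 43.05 = 684.17; u = 43.05/684.17 = 6.29%.
July: labor force = 637.03 + 33.75 = 670.78; u = 33.75/670.78 = 5.03%.
Change = 5.03% − 6.29% = −1.26 pp.

The unemployment rate changed by −1.26 percentage points.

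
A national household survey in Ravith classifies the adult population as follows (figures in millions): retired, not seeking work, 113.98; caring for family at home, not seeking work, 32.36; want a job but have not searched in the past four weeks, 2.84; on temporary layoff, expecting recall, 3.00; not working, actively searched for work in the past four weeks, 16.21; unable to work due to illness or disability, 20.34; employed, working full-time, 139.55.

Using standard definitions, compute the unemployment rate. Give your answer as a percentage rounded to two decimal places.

Employed = 139.55 million.
Unemployed = 3.00 + 16.21 = 19.21 million (jobless and actively searching, or on temporary layoff).
Labor force = 139.55 + 19.21 = 158.76 million.
Unemployment rate = 19.21 / 158.76 = 12.10%.

Unemployment rate ≈ 12.10%.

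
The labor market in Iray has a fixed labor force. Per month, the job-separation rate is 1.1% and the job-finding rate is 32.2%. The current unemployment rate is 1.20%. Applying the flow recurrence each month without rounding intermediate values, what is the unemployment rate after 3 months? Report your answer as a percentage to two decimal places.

With a fixed labor force, u_{t+1} = u_t + s·(1−u_t) − f·u_t = u_t·(1−s−f) + s.
Here 1−s−f = 0.667 and s = 0.011.
u_1 = 0.012000 × 0.667 + 0.011 = 0.019004.
u_2 = 0.019004 × 0.667 + 0.011 = 0.023676.
u_3 = 0.023676 × 0.667 + 0.011 = 0.026792.

Unemployment rate after three months ≈ 2.68%.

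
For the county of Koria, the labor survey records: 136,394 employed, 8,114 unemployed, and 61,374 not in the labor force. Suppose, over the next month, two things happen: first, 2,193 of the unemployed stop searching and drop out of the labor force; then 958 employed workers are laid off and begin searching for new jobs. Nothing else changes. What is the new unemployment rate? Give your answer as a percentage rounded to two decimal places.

Initially, labor force = 136,394 + 8,114 = 144,508, so u = 8,114/144,508 = 5.61%.
After the first change, unemployed and labor force both fall by 2,193 → E = 136,394, U = 5,921, labor force = 142,315.
After the second change, employed falls and unemployed rises by 958; labor force unchanged → E = 135,436, U = 6,879, labor force = 142,315.
New unemployment rate = 6,879 / 142,315 = 4.83%.

New unemployment rate ≈ 4.83%.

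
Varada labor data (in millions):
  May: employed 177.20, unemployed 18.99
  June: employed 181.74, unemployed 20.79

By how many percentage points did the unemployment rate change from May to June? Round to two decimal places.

May: labor force = 177.20 + 18.99 = 196.19; u = 18.99/196.19 = 9.68%.
June: labor force = 181.74 + 20.79 = 202.53; u = 20.79/202.53 = 10.27%.
Change = 10.27% − 9.68% = +0.59 pp.

The unemployment rate changed by +0.59 percentage points.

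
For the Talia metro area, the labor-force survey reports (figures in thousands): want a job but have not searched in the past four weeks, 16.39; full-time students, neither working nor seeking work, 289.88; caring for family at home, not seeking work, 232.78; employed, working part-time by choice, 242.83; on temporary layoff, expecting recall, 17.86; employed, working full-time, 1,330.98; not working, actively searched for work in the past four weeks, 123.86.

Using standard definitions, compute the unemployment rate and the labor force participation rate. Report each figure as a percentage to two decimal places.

Employed = 242.83 + 1,330.98 = 1,573.81 thousand.
Unemployed = 17.86 + 123.86 = 141.72 thousand (jobless and actively searching, or on temporary layoff).
Labor force = 1,573.81 + 141.72 = 1,715.53 thousand.
Not in labor force = 16.39 + 289.88 + 232.78 = 539.05 thousand (those not working and not actively searching are outside the labor force — including those who want a job but have given up searching).
Civilian working-age population = 1,715.53 + 539.05 = 2,254.58 thousand.
Unemployment rate = 141.72 / 1,715.53 = 8.26%.
Labor force participation rate = 1,715.53 / 2,254.58 = 76.09%.

Unemployment rate ≈ 8.26%; labor force participation rate ≈ 76.09%.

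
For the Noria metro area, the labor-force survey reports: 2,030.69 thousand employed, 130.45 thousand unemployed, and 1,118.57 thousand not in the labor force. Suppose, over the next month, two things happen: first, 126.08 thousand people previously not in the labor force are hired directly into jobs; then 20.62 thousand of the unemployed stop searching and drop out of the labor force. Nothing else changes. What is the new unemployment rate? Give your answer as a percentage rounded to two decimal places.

New unemployment rate ≈ 4.85%.

Initially, labor force = 2,030.69 + 130.45 = 2,161.14 thousand, so u = 130.45/2,161.14 = 6.04%.
After the first change, employed and labor force both rise by 126.08; unemployed unchanged → E = 2,156.77, U = 130.45, labor force = 2,287.22 thousand.
After the second change, unemployed and labor force both fall by 20.62 → E = 2,156.77, U = 109.83, labor force = 2,266.60 thousand.
New unemployment rate = 109.83 / 2,266.60 = 4.85%.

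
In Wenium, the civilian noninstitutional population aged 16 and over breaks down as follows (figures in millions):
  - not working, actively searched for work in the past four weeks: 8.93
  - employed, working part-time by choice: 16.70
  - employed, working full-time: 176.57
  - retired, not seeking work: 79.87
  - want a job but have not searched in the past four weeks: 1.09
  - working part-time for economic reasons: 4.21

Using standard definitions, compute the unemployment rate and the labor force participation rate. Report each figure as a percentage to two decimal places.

Employed = 16.70 + 176.57 + 4.21 = 197.48 million (anyone who worked, including part-time for economic reasons, counts as employed).
Unemployed = 8.93 million.
Labor force = 197.48 + 8.93 = 206.41 million.
Not in labor force = 79.87 + 1.09 = 80.96 million (those not working and not actively searching are outside the labor force — including those who want a job but have given up searching).
Civilian working-age population = 206.41 + 80.96 = 287.37 million.
Unemployment rate = 8.93 / 206.41 = 4.33%.
Labor force participation rate = 206.41 / 287.37 = 71.83%.

Unemployment rate ≈ 4.33%; labor force participation rate ≈ 71.83%.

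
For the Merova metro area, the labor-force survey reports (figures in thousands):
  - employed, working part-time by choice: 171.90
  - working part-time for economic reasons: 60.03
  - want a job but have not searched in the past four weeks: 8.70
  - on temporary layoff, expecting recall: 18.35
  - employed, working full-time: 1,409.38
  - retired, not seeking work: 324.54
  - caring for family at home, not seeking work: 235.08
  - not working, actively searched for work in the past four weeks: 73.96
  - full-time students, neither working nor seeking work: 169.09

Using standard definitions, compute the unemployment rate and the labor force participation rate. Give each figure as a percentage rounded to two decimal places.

Employed = 171.90 + 60.03 + 1,409.38 = 1,641.31 thousand (anyone who worked, including part-time for economic reasons, counts as employed).
Unemployed = 18.35 + 73.96 = 92.31 thousand (jobless and actively searching, or on temporary layoff).
Labor force = 1,641.31 + 92.31 = 1,733.62 thousand.
Not in labor force = 8.70 + 324.54 + 235.08 + 169.09 = 737.41 thousand (those not working and not actively searching are outside the labor force — including those who want a job but have given up searching).
Civilian working-age population = 1,733.62 + 737.41 = 2,471.03 thousand.
Unemployment rate = 92.31 / 1,733.62 = 5.32%.
Labor force participation rate = 1,733.62 / 2,471.03 = 70.16%.

Unemployment rate ≈ 5.32%; labor force participation rate ≈ 70.16%.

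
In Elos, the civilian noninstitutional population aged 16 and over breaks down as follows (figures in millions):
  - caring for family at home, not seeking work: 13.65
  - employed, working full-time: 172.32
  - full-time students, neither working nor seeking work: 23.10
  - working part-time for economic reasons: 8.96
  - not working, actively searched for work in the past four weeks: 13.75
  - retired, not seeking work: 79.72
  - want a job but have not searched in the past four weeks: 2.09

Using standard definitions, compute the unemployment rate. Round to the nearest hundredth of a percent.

Unemployment rate ≈ 7.05%.

Employed = 172.32 + 8.96 = 181.28 million (anyone who worked, including part-time for economic reasons, counts as employed).
Unemployed = 13.75 million.
Labor force = 181.28 + 13.75 = 195.03 million.
Unemployment rate = 13.75 / 195.03 = 7.05%.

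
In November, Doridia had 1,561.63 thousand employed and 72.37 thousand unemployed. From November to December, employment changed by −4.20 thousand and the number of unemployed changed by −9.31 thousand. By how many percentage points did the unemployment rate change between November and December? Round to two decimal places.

The unemployment rate changed by −0.54 percentage points.

November: labor force = 1,561.63 + 72.37 = 1,634.00; u = 72.37/1,634.00 = 4.43%.
December: labor force = 1,557.43 + 63.06 = 1,620.49; u = 63.06/1,620.49 = 3.89%.
Change = 3.89% − 4.43% = −0.54 pp.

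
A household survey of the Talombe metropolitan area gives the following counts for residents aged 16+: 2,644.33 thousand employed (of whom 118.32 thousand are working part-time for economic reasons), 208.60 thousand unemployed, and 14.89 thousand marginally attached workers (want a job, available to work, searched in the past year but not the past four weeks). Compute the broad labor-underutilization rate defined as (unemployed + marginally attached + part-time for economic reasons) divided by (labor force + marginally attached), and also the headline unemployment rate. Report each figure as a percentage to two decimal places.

Broad underutilization rate ≈ 11.92%; headline unemployment rate ≈ 7.31%.

Labor force = 2,644.33 + 208.60 = 2,852.93 thousand.
Numerator = 208.60 + 14.89 + 118.32 = 341.81 thousand.
Denominator = 2,852.93 + 14.89 = 2,867.82 thousand.
Broad rate = 341.81 / 2,867.82 = 11.92%.
Headline unemployment rate = 208.60 / 2,852.93 = 7.31%.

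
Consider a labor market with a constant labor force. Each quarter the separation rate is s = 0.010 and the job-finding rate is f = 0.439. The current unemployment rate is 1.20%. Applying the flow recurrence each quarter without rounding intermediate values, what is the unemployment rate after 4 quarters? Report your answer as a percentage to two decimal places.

Unemployment rate after four quarters ≈ 2.13%.

With a fixed labor force, u_{t+1} = u_t + s·(1−u_t) − f·u_t = u_t·(1−s−f) + s.
Here 1−s−f = 0.551 and s = 0.010.
u_1 = 0.012000 × 0.551 + 0.010 = 0.016612.
u_2 = 0.016612 × 0.551 + 0.010 = 0.019153.
u_3 = 0.019153 × 0.551 + 0.010 = 0.020553.
u_4 = 0.020553 × 0.551 + 0.010 = 0.021325.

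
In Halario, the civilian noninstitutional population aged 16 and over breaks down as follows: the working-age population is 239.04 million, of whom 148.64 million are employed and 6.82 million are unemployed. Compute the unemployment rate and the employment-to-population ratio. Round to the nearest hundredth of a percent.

Labor force = employed + unemployed = 148.64 + 6.82 = 155.46 million.
Unemployment rate = 6.82 / 155.46 = 4.39%.
Employment-population ratio = 148.64 / 239.04 = 62.18%.

Unemployment rate ≈ 4.39%; employment-population ratio ≈ 62.18%.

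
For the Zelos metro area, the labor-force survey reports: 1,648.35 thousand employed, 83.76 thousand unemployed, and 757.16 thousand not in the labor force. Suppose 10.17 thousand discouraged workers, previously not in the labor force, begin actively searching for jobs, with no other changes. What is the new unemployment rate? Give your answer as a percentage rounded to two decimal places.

Initially, labor force = 1,648.35 + 83.76 = 1,732.11 thousand, so u = 83.76/1,732.11 = 4.84%.
After the change, unemployed and labor force both rise by 10.17 → E = 1,648.35, U = 93.93, labor force = 1,742.28 thousand.
New unemployment rate = 93.93 / 1,742.28 = 5.39%.

New unemployment rate ≈ 5.39%.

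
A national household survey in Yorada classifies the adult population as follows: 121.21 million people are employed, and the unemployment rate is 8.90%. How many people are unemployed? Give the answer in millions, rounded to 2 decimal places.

Let U be the number unemployed. The labor force is E + U, and U/(E+U) = 0.0890.
So U = 0.0890 × 121.21 / (1 − 0.0890) = 10.7877 / 0.9110 ≈ 11.84 million.

About 11.84 million are unemployed.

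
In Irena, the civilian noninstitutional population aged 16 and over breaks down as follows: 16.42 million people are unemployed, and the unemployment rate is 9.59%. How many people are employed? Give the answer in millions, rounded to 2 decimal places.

About 154.80 million are employed.

Labor force = U / u = 16.42 / 0.0959 ≈ 171.22 million.
Employed = labor force − unemployed = 171.22 − 16.42 = 154.80 million.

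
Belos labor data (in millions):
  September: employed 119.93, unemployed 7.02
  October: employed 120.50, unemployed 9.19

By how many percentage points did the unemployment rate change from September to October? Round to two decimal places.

September: labor force = 119.93 + 7.02 = 126.95; u = 7.02/126.95 = 5.53%.
October: labor force = 120.50 + 9.19 = 129.69; u = 9.19/129.69 = 7.09%.
Change = 7.09% − 5.53% = +1.56 pp.

The unemployment rate changed by +1.56 percentage points.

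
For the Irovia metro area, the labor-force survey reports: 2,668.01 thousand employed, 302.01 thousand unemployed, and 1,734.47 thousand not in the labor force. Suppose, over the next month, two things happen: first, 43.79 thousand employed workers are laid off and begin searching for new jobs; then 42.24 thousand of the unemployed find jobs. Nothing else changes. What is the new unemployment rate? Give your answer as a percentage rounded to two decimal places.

Initially, labor force = 2,668.01 + 302.01 = 2,970.02 thousand, so u = 302.01/2,970.02 = 10.17%.
After the first change, employed falls and unemployed rises by 43.79; labor force unchanged → E = 2,624.22, U = 345.80, labor force = 2,970.02 thousand.
After the second change, unemployed falls and employed rises by 42.24; labor force unchanged → E = 2,666.46, U = 303.56, labor force = 2,970.02 thousand.
New unemployment rate = 303.56 / 2,970.02 = 10.22%.

New unemployment rate ≈ 10.22%.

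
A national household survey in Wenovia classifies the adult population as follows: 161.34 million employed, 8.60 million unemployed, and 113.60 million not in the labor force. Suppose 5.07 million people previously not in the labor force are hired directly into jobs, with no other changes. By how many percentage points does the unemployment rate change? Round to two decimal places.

The unemployment rate changes by −0.15 percentage points.

Initially, labor force = 161.34 + 8.60 = 169.94 million, so u = 8.60/169.94 = 5.06%.
After the change, employed and labor force both rise by 5.07; unemployed unchanged → E = 166.41, U = 8.60, labor force = 175.01 million.
New unemployment rate = 8.60 / 175.01 = 4.91%.
Change = 4.91% − 5.06% = −0.15 percentage points.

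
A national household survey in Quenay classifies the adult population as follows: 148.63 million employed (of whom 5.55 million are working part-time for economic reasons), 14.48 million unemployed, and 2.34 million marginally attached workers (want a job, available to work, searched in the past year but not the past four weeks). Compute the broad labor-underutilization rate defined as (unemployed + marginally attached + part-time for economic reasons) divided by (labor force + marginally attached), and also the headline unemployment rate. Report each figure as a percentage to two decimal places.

Broad underutilization rate ≈ 13.52%; headline unemployment rate ≈ 8.88%.

Labor force = 148.63 + 14.48 = 163.11 million.
Numerator = 14.48 + 2.34 + 5.55 = 22.37 million.
Denominator = 163.11 + 2.34 = 165.45 million.
Broad rate = 22.37 / 165.45 = 13.52%.
Headline unemployment rate = 14.48 / 163.11 = 8.88%.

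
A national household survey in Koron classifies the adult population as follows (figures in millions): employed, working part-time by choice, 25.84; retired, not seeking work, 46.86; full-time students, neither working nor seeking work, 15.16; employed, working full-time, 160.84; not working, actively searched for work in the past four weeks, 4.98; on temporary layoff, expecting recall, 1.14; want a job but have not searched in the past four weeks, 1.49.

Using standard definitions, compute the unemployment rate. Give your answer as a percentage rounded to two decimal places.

Employed = 25.84 + 160.84 = 186.68 million.
Unemployed = 4.98 + 1.14 = 6.12 million (jobless and actively searching, or on temporary layoff).
Labor force = 186.68 + 6.12 = 192.80 million.
Unemployment rate = 6.12 / 192.80 = 3.17%.

Unemployment rate ≈ 3.17%.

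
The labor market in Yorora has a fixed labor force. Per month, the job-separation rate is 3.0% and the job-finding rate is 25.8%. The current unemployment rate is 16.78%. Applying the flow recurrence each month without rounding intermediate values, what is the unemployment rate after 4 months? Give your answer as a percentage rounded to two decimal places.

With a fixed labor force, u_{t+1} = u_t + s·(1−u_t) − f·u_t = u_t·(1−s−f) + s.
Here 1−s−f = 0.712 and s = 0.030.
u_1 = 0.167800 × 0.712 + 0.030 = 0.149474.
u_2 = 0.149474 × 0.712 + 0.030 = 0.136425.
u_3 = 0.136425 × 0.712 + 0.030 = 0.127135.
u_4 = 0.127135 × 0.712 + 0.030 = 0.120520.

Unemployment rate after four months ≈ 12.05%.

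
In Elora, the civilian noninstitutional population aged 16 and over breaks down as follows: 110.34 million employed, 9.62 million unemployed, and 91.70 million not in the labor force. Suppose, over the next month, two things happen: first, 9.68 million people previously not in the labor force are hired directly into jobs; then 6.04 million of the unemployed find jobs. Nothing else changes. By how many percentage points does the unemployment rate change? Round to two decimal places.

The unemployment rate changes by −5.26 percentage points.

Initially, labor force = 110.34 + 9.62 = 119.96 million, so u = 9.62/119.96 = 8.02%.
After the first change, employed and labor force both rise by 9.68; unemployed unchanged → E = 120.02, U = 9.62, labor force = 129.64 million.
After the second change, unemployed falls and employed rises by 6.04; labor force unchanged → E = 126.06, U = 3.58, labor force = 129.64 million.
New unemployment rate = 3.58 / 129.64 = 2.76%.
Change = 2.76% − 8.02% = −5.26 percentage points.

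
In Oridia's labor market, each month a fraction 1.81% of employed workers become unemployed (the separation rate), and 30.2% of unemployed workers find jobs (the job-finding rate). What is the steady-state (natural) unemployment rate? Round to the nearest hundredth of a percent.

At steady state the flows balance: s·E = f·U, so U/(E+U) = s/(s+f).
u* = 1.81 / (1.81 + 30.2) = 1.81 / 32.01 = 5.65%.

Steady-state unemployment rate ≈ 5.65%.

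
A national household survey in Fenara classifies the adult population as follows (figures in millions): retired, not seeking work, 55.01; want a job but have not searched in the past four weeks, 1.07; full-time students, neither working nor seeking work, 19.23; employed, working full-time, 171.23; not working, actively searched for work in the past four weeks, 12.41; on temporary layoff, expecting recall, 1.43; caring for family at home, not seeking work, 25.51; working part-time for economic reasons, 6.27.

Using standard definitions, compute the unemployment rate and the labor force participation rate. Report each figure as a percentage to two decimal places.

Employed = 171.23 + 6.27 = 177.50 million (anyone who worked, including part-time for economic reasons, counts as employed).
Unemployed = 12.41 + 1.43 = 13.84 million (jobless and actively searching, or on temporary layoff).
Labor force = 177.50 + 13.84 = 191.34 million.
Not in labor force = 55.01 + 1.07 + 19.23 + 25.51 = 100.82 million (those not working and not actively searching are outside the labor force — including those who want a job but have given up searching).
Civilian working-age population = 191.34 + 100.82 = 292.16 million.
Unemployment rate = 13.84 / 191.34 = 7.23%.
Labor force participation rate = 191.34 / 292.16 = 65.49%.

Unemployment rate ≈ 7.23%; labor force participation rate ≈ 65.49%.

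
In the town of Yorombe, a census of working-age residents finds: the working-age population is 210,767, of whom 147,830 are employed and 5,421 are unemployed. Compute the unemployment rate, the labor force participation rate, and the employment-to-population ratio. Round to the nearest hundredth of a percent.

Unemployment rate ≈ 3.54%; labor force participation rate ≈ 72.71%; employment-population ratio ≈ 70.14%.

Labor force = employed + unemployed = 147,830 + 5,421 = 153,251.
Unemployment rate = 5,421 / 153,251 = 3.54%.
Labor force participation rate = 153,251 / 210,767 = 72.71%.
Employment-population ratio = 147,830 / 210,767 = 70.14%.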